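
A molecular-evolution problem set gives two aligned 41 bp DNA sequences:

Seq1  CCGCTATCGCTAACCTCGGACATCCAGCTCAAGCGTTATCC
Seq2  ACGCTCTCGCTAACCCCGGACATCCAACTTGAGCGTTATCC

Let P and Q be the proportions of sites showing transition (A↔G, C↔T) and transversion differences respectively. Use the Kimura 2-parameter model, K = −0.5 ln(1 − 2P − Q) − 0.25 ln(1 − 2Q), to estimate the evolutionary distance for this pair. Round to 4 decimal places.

0.1655

The sequences differ at positions 1 (C/A, transversion), 6 (A/C, transversion), 16 (T/C, transition), 27 (G/A, transition), 30 (C/T, transition), 31 (A/G, transition).
Of the 6 differences, 4 transitions and 2 transversions over 41 sites: P = 4/41 = 0.097561, Q = 2/41 = 0.048780.
d = −0.5·ln(0.756098) − 0.25·ln(0.902440) = −0.5·(-0.279584) − 0.25·(-0.102653) = 0.1655.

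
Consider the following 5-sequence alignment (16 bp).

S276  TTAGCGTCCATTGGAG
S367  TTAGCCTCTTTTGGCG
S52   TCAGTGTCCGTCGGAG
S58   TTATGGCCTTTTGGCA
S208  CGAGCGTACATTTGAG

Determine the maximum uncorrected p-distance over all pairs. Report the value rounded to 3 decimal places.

Pairwise Hamming distances:
  S276 vs S367: 4
  S276 vs S52: 4
  S276 vs S58: 7
  S276 vs S208: 4
  S367 vs S52: 7
  S367 vs S58: 5
  S367 vs S208: 8
  S52 vs S58: 9
  S52 vs S208: 7
  S58 vs S208: 11
The largest is 11 mismatches, between S58 and S208; p = 11/16 = 0.688.

0.688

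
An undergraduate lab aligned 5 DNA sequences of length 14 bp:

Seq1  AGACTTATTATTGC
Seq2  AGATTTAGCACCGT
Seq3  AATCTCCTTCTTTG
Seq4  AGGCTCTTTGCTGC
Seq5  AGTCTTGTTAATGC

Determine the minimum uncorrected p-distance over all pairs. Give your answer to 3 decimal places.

0.214

Pairwise Hamming distances:
  Seq1 vs Seq2: 6
  Seq1 vs Seq3: 7
  Seq1 vs Seq4: 5
  Seq1 vs Seq5: 3
  Seq2 vs Seq3: 12
  Seq2 vs Seq4: 9
  Seq2 vs Seq5: 8
  Seq3 vs Seq4: 7
  Seq3 vs Seq5: 7
  Seq4 vs Seq5: 5
The smallest is 3 mismatches, between Seq1 and Seq5; p = 3/14 = 0.214.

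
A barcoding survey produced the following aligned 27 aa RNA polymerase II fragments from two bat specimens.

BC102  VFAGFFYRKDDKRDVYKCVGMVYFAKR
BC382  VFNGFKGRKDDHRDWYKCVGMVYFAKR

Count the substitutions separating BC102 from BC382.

The sequences differ at positions 3 (A/N), 6 (F/K), 7 (Y/G), 12 (K/H), 15 (V/W).
That gives 5 mismatches out of 27 aligned sites, so the Hamming distance is 5.

5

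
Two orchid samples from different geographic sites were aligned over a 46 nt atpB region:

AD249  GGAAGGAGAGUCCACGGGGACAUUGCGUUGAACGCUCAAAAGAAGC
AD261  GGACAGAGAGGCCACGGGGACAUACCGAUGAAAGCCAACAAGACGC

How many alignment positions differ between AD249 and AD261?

11

Mismatches occur at site 4 (A→C), site 5 (G→A), site 11 (U→G), site 24 (U→A), site 25 (G→C), site 28 (U→A), site 33 (C→A), site 36 (U→C), site 37 (C→A), site 39 (A→C), site 44 (A→C).
That gives 11 mismatches out of 46 aligned sites, so the Hamming distance is 11.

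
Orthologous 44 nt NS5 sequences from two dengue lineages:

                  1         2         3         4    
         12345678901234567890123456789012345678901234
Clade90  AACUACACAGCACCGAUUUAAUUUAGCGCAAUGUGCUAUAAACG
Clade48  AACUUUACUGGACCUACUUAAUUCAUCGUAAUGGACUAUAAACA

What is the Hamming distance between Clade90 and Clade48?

12

Mismatches occur at site 5 (A/U), site 6 (C/U), site 9 (A/U), site 11 (C/G), site 15 (G/U), site 17 (U/C), site 24 (U/C), site 26 (G/U), site 29 (C/U), site 34 (U/G), site 35 (G/A), site 44 (G/A).
That gives 12 mismatches out of 44 aligned sites, so the Hamming distance is 12.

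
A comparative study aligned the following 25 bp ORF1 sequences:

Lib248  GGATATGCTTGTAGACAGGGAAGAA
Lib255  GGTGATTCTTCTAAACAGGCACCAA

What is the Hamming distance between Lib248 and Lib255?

8

Differing sites — 3:A/T; 4:T/G; 7:G/T; 11:G/C; 14:G/A; 20:G/C; 22:A/C; 23:G/C.
That gives 8 mismatches out of 25 aligned sites, so the Hamming distance is 8.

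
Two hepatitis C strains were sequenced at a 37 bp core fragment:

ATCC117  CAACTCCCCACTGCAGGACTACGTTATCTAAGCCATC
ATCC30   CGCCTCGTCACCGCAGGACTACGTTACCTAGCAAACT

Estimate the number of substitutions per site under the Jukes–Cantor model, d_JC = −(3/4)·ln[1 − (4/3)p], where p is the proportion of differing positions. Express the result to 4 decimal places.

0.4248

The sequences differ at positions 2 (A/G), 3 (A/C), 7 (C/G), 8 (C/T), 12 (T/C), 27 (T/C), 31 (A/G), 32 (G/C), 33 (C/A), 34 (C/A), 36 (T/C), 37 (C/T).
p = 12/37 = 0.324324.
d = −0.75 · ln(1 − (4/3)·0.324324) = −0.75 · ln(0.567568) = −0.75 · (-0.566395) = 0.4248.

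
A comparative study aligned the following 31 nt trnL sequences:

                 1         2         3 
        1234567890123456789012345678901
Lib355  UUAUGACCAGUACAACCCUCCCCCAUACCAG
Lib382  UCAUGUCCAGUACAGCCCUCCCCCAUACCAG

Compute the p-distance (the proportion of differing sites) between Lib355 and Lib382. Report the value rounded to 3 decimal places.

0.097

Differing sites — 2:U/C; 6:A/U; 15:A/G.
There are 3 differences over 31 sites, so p = 3/31 = 0.097.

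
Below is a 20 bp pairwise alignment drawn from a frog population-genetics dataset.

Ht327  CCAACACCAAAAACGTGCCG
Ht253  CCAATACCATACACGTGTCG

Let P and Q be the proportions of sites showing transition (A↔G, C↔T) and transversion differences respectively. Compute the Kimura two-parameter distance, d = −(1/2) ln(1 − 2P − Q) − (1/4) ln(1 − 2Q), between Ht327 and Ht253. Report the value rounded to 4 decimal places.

The sequences differ at positions 5 (C/T, transition), 10 (A/T, transversion), 12 (A/C, transversion), 18 (C/T, transition).
Of the 4 differences, 2 transitions and 2 transversions over 20 sites: P = 2/20 = 0.100000, Q = 2/20 = 0.100000.
d = −0.5·ln(0.700000) − 0.25·ln(0.800000) = −0.5·(-0.356675) − 0.25·(-0.223144) = 0.2341.

0.2341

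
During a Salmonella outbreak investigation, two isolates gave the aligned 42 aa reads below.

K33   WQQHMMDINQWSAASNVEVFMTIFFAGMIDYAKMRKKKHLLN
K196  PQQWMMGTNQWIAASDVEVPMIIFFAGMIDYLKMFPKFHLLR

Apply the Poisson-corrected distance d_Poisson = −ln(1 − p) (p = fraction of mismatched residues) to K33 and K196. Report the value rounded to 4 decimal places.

The sequences differ at positions 1 (W/P), 4 (H/W), 7 (D/G), 8 (I/T), 12 (S/I), 16 (N/D), 20 (F/P), 22 (T/I), 32 (A/L), 35 (R/F), 36 (K/P), 38 (K/F), 42 (N/R).
p = 13/42 = 0.309524.
d = −ln(1 − 0.309524) = −ln(0.690476) = 0.3704.

0.3704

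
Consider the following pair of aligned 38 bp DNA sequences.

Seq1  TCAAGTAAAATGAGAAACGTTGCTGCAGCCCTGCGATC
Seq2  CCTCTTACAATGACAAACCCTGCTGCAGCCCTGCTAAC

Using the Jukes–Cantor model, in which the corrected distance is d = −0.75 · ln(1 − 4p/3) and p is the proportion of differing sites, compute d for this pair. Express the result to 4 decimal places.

0.3241

Mismatches occur at site 1 (T/C), site 3 (A/T), site 4 (A/C), site 5 (G/T), site 8 (A/C), site 14 (G/C), site 19 (G/C), site 20 (T/C), site 35 (G/T), site 37 (T/A).
p = 10/38 = 0.263158.
d = −0.75 · ln(1 − (4/3)·0.263158) = −0.75 · ln(0.649123) = −0.75 · (-0.432133) = 0.3241.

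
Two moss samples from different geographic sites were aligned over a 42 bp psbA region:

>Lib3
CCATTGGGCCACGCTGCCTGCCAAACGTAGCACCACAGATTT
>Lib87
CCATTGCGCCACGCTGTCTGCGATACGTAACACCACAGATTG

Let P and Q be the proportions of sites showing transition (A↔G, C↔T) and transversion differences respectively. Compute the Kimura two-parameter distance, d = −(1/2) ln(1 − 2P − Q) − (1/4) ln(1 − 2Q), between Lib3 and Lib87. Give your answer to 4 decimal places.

Differing sites — 7:G/C (Tv); 17:C/T (Ti); 22:C/G (Tv); 24:A/T (Tv); 30:G/A (Ti); 42:T/G (Tv).
Of the 6 differences, 2 transitions and 4 transversions over 42 sites: P = 2/42 = 0.047619, Q = 4/42 = 0.095238.
d = −0.5·ln(0.809524) − 0.25·ln(0.809524) = −0.5·(-0.211309) − 0.25·(-0.211309) = 0.1585.

0.1585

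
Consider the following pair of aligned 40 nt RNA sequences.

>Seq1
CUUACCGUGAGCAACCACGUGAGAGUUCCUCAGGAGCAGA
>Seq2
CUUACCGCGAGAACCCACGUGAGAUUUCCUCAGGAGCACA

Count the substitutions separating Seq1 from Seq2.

5

Differing sites — 8:U/C; 12:C/A; 14:A/C; 25:G/U; 39:G/C.
That gives 5 mismatches out of 40 aligned sites, so the Hamming distance is 5.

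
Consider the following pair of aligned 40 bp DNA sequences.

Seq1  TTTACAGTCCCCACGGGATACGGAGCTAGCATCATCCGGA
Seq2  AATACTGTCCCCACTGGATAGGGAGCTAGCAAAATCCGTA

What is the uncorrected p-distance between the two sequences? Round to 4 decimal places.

Differing sites — 1:T/A; 2:T/A; 6:A/T; 15:G/T; 21:C/G; 32:T/A; 33:C/A; 39:G/T.
There are 8 differences over 40 sites, so p = 8/40 = 0.2000.

0.2000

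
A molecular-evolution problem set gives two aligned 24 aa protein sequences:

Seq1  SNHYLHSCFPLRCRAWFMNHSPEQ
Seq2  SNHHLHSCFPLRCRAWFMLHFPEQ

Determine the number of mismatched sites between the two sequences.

The sequences differ at positions 4 (Y/H), 19 (N/L), 21 (S/F).
That gives 3 mismatches out of 24 aligned sites, so the Hamming distance is 3.

3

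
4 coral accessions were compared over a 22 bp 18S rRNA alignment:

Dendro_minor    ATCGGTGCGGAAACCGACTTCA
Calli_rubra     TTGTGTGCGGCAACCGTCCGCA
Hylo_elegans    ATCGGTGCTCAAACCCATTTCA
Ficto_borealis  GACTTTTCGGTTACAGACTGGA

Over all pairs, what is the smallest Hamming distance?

Pairwise Hamming distances:
  Dendro_minor vs Calli_rubra: 7
  Dendro_minor vs Hylo_elegans: 4
  Dendro_minor vs Ficto_borealis: 10
  Calli_rubra vs Hylo_elegans: 11
  Calli_rubra vs Ficto_borealis: 11
  Hylo_elegans vs Ficto_borealis: 14
The smallest is 4, between Dendro_minor and Hylo_elegans.

4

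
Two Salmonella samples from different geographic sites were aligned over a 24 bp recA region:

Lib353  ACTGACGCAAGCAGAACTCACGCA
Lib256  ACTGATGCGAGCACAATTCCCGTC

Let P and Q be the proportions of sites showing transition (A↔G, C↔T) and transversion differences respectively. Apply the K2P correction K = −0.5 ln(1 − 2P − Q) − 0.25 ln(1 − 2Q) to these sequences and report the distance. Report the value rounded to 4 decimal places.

Mismatches occur at site 6 (C/T, transition), site 9 (A/G, transition), site 14 (G/C, transversion), site 17 (C/T, transition), site 20 (A/C, transversion), site 23 (C/T, transition), site 24 (A/C, transversion).
Of the 7 differences, 4 transitions and 3 transversions over 24 sites: P = 4/24 = 0.166667, Q = 3/24 = 0.125000.
d = −0.5·ln(0.541666) − 0.25·ln(0.750000) = −0.5·(-0.613106) − 0.25·(-0.287682) = 0.3785.

0.3785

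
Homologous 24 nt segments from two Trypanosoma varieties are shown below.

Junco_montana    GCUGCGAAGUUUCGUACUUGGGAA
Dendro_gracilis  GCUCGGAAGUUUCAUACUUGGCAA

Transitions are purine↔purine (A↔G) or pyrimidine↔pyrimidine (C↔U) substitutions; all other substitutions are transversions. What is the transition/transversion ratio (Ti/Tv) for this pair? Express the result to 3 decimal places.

0.333

Differing sites — 4:G/C (Tv); 5:C/G (Tv); 14:G/A (Ti); 22:G/C (Tv).
Of the 4 differences, 1 transition and 3 transversions, so Ti/Tv = 1/3 = 0.333.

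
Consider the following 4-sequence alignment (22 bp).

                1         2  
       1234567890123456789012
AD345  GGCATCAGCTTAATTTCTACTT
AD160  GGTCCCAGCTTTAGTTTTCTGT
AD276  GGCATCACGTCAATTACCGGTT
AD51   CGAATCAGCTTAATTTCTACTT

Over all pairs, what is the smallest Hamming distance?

Pairwise Hamming distances:
  AD345 vs AD160: 9
  AD345 vs AD276: 7
  AD345 vs AD51: 2
  AD160 vs AD276: 14
  AD160 vs AD51: 10
  AD276 vs AD51: 9
The smallest is 2, between AD345 and AD51.

2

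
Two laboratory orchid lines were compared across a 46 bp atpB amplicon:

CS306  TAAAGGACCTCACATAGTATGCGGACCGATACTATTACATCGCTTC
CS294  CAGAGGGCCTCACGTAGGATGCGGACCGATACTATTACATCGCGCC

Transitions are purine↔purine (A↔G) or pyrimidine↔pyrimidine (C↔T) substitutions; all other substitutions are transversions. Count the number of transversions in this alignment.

Mismatches occur at site 1 (T↔C, transition), site 3 (A↔G, transition), site 7 (A↔G, transition), site 14 (A↔G, transition), site 18 (T↔G, transversion), site 44 (T↔G, transversion), site 45 (T↔C, transition).
Of the 7 differences, 5 transitions and 2 transversions, so the answer is 2.

2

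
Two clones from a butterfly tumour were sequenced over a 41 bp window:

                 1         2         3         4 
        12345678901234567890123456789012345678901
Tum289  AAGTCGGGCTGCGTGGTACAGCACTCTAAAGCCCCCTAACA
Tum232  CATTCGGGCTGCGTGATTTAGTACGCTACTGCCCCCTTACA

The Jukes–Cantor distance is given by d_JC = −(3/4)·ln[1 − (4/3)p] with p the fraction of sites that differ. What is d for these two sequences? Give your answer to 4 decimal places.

0.2950

Mismatches occur at site 1 (A/C), site 3 (G/T), site 16 (G/A), site 18 (A/T), site 19 (C/T), site 22 (C/T), site 25 (T/G), site 29 (A/C), site 30 (A/T), site 38 (A/T).
p = 10/41 = 0.243902.
d = −0.75 · ln(1 − (4/3)·0.243902) = −0.75 · ln(0.674797) = −0.75 · (-0.393343) = 0.2950.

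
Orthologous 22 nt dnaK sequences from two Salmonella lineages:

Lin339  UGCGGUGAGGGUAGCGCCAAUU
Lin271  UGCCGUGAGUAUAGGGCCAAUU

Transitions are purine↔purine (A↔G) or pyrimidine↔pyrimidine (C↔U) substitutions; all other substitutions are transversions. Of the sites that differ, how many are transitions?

1

Differing sites — 4:G/C (Tv); 10:G/U (Tv); 11:G/A (Ti); 15:C/G (Tv).
Of the 4 differences, 1 transition and 3 transversions, so the answer is 1.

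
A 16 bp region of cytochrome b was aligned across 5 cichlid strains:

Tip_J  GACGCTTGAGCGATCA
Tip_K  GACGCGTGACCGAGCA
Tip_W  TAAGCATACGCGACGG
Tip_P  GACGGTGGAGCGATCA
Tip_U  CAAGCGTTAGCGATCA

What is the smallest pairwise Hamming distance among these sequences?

Pairwise Hamming distances:
  Tip_J vs Tip_K: 3
  Tip_J vs Tip_W: 8
  Tip_J vs Tip_P: 2
  Tip_J vs Tip_U: 4
  Tip_K vs Tip_W: 9
  Tip_K vs Tip_P: 5
  Tip_K vs Tip_U: 5
  Tip_W vs Tip_P: 10
  Tip_W vs Tip_U: 7
  Tip_P vs Tip_U: 6
The smallest is 2, between Tip_J and Tip_P.

2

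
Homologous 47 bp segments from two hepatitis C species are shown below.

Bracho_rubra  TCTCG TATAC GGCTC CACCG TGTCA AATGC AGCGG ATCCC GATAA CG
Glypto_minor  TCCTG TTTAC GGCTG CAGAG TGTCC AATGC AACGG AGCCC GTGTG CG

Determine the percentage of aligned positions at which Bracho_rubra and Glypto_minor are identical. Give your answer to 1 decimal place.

Mismatches occur at site 3 (T/C), site 4 (C/T), site 7 (A/T), site 15 (C/G), site 18 (C/G), site 19 (C/A), site 25 (A/C), site 32 (G/A), site 37 (T/G), site 42 (A/T), site 43 (T/G), site 44 (A/T), site 45 (A/G).
34 of the 47 sites match, so the percent identity is 34/47 × 100 = 72.3%.

72.3%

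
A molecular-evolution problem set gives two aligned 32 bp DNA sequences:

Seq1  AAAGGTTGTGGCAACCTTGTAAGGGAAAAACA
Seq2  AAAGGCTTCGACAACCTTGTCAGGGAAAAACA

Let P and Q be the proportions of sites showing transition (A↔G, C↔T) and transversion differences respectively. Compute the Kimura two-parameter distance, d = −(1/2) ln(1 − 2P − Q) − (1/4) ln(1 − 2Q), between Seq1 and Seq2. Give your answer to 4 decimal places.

0.1772

The sequences differ at positions 6 (T/C, transition), 8 (G/T, transversion), 9 (T/C, transition), 11 (G/A, transition), 21 (A/C, transversion).
Of the 5 differences, 3 transitions and 2 transversions over 32 sites: P = 3/32 = 0.093750, Q = 2/32 = 0.062500.
d = −0.5·ln(0.750000) − 0.25·ln(0.875000) = −0.5·(-0.287682) − 0.25·(-0.133531) = 0.1772.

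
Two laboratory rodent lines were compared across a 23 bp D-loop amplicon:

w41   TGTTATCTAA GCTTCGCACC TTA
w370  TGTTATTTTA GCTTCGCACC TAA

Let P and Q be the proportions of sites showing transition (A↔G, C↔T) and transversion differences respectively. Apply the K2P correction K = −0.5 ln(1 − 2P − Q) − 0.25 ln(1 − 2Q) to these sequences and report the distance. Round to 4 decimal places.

Mismatches occur at site 7 (C→T, transition), site 9 (A→T, transversion), site 22 (T→A, transversion).
Of the 3 differences, 1 transition and 2 transversions over 23 sites: P = 1/23 = 0.043478, Q = 2/23 = 0.086957.
d = −0.5·ln(0.826087) − 0.25·ln(0.826086) = −0.5·(-0.191055) − 0.25·(-0.191056) = 0.1433.

0.1433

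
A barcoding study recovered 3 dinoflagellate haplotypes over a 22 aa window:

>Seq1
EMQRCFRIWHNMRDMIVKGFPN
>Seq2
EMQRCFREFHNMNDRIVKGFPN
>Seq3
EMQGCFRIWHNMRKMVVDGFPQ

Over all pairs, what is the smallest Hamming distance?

Pairwise Hamming distances:
  Seq1 vs Seq2: 4
  Seq1 vs Seq3: 5
  Seq2 vs Seq3: 9
The smallest is 4, between Seq1 and Seq2.

4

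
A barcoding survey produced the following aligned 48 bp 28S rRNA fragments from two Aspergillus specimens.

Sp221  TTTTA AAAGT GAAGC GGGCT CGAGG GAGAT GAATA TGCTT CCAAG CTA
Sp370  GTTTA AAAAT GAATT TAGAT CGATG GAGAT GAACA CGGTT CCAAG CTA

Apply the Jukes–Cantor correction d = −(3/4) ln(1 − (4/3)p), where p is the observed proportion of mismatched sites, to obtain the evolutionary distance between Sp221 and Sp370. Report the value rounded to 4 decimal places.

Differing sites — 1:T/G; 9:G/A; 14:G/T; 15:C/T; 16:G/T; 17:G/A; 19:C/A; 24:G/T; 34:T/C; 36:T/C; 38:C/G.
p = 11/48 = 0.229167.
d = −0.75 · ln(1 − (4/3)·0.229167) = −0.75 · ln(0.694444) = −0.75 · (-0.364644) = 0.2735.

0.2735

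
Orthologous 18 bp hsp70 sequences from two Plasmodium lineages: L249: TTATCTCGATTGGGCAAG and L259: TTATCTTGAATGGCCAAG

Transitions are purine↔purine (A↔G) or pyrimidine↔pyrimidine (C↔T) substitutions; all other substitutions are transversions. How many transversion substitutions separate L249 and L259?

2

Mismatches occur at site 7 (C/T, transition), site 10 (T/A, transversion), site 14 (G/C, transversion).
Of the 3 differences, 1 transition and 2 transversions, so the answer is 2.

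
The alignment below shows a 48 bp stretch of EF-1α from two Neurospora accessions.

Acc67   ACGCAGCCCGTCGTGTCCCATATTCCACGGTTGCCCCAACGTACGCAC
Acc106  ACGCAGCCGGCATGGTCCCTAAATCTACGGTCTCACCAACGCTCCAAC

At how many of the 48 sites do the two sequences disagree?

16

The sequences differ at positions 9 (C/G), 11 (T/C), 12 (C/A), 13 (G/T), 14 (T/G), 20 (A/T), 21 (T/A), 23 (T/A), 26 (C/T), 32 (T/C), 33 (G/T), 35 (C/A), 42 (T/C), 43 (A/T), 45 (G/C), 46 (C/A).
That gives 16 mismatches out of 48 aligned sites, so the Hamming distance is 16.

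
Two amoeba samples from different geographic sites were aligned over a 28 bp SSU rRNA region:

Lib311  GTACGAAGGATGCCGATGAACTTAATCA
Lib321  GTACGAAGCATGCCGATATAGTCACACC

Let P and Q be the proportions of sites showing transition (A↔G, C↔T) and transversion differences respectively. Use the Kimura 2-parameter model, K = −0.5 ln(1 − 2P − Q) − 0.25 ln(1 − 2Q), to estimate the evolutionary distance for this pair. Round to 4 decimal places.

Differing sites — 9:G/C (Tv); 18:G/A (Ti); 19:A/T (Tv); 21:C/G (Tv); 23:T/C (Ti); 25:A/C (Tv); 26:T/A (Tv); 28:A/C (Tv).
Of the 8 differences, 2 transitions and 6 transversions over 28 sites: P = 2/28 = 0.071429, Q = 6/28 = 0.214286.
d = −0.5·ln(0.642856) − 0.25·ln(0.571428) = −0.5·(-0.441835) − 0.25·(-0.559617) = 0.3608.

0.3608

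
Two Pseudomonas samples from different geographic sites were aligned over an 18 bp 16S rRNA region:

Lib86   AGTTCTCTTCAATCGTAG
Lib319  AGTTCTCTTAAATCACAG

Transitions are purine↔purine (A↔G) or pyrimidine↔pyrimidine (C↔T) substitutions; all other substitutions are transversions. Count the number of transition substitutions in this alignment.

2

Differing sites — 10:C/A (Tv); 15:G/A (Ti); 16:T/C (Ti).
Of the 3 differences, 2 transitions and 1 transversion, so the answer is 2.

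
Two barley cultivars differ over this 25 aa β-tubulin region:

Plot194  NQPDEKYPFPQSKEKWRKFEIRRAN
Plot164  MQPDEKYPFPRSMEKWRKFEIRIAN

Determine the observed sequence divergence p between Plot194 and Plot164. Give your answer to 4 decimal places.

0.1600

Mismatches occur at site 1 (N/M), site 11 (Q/R), site 13 (K/M), site 23 (R/I).
There are 4 differences over 25 sites, so p = 4/25 = 0.1600.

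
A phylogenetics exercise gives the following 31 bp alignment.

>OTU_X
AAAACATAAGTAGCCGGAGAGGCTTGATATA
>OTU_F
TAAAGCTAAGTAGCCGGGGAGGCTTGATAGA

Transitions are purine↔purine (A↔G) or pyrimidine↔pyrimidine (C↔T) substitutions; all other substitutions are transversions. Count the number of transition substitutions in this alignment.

1

Mismatches occur at site 1 (A/T, transversion), site 5 (C/G, transversion), site 6 (A/C, transversion), site 18 (A/G, transition), site 30 (T/G, transversion).
Of the 5 differences, 1 transition and 4 transversions, so the answer is 1.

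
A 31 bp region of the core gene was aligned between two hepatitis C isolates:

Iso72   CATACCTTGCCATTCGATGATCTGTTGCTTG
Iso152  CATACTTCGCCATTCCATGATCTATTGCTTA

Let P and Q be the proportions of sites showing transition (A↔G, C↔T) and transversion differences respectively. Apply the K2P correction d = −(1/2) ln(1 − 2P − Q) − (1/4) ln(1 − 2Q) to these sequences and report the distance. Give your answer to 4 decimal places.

The sequences differ at positions 6 (C/T, transition), 8 (T/C, transition), 16 (G/C, transversion), 24 (G/A, transition), 31 (G/A, transition).
Of the 5 differences, 4 transitions and 1 transversion over 31 sites: P = 4/31 = 0.129032, Q = 1/31 = 0.032258.
d = −0.5·ln(0.709678) − 0.25·ln(0.935484) = −0.5·(-0.342944) − 0.25·(-0.066691) = 0.1881.

0.1881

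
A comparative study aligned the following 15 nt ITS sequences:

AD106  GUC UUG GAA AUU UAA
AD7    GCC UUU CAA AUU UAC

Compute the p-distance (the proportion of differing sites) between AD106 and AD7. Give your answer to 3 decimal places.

0.267

Mismatches occur at site 2 (U/C), site 6 (G/U), site 7 (G/C), site 15 (A/C).
There are 4 differences over 15 sites, so p = 4/15 = 0.267.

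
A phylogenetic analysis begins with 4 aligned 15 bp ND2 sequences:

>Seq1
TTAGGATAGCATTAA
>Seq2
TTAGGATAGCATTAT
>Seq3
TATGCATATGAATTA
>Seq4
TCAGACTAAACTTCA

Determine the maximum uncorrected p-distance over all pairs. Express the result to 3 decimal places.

Pairwise Hamming distances:
  Seq1 vs Seq2: 1
  Seq1 vs Seq3: 7
  Seq1 vs Seq4: 7
  Seq2 vs Seq3: 8
  Seq2 vs Seq4: 8
  Seq3 vs Seq4: 9
The largest is 9 mismatches, between Seq3 and Seq4; p = 9/15 = 0.600.

0.600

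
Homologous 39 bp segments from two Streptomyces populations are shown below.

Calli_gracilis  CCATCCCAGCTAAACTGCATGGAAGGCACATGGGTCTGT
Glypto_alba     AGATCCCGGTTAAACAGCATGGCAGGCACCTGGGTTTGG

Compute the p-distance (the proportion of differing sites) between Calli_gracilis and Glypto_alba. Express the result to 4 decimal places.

0.2308

Differing sites — 1:C/A; 2:C/G; 8:A/G; 10:C/T; 16:T/A; 23:A/C; 30:A/C; 36:C/T; 39:T/G.
There are 9 differences over 39 sites, so p = 9/39 = 0.2308.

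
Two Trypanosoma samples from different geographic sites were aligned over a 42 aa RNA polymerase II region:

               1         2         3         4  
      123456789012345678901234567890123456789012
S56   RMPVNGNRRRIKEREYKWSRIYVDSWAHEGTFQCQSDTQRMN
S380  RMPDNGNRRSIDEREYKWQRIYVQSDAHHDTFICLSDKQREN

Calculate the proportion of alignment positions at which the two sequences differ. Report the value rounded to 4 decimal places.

Differing sites — 4:V/D; 10:R/S; 12:K/D; 19:S/Q; 24:D/Q; 26:W/D; 29:E/H; 30:G/D; 33:Q/I; 35:Q/L; 38:T/K; 41:M/E.
There are 12 differences over 42 sites, so p = 12/42 = 0.2857.

0.2857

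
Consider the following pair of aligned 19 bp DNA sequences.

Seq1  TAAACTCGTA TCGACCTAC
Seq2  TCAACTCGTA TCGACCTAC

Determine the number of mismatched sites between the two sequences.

The sequences differ at position 2 (A/C).
That gives 1 mismatch out of 19 aligned sites, so the Hamming distance is 1.

1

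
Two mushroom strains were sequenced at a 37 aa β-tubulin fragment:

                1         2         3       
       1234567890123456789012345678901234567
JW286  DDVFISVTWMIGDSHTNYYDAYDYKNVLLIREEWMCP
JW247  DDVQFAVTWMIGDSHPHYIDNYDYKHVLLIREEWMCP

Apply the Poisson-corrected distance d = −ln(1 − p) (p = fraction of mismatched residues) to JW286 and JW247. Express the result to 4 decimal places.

Differing sites — 4:F/Q; 5:I/F; 6:S/A; 16:T/P; 17:N/H; 19:Y/I; 21:A/N; 26:N/H.
p = 8/37 = 0.216216.
d = −ln(1 − 0.216216) = −ln(0.783784) = 0.2436.

0.2436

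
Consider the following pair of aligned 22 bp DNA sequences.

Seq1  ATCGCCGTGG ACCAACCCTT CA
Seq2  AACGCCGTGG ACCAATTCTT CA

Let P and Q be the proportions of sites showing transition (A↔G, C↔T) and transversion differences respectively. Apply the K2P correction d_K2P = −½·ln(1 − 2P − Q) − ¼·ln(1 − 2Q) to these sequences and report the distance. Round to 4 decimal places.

Mismatches occur at site 2 (T→A, transversion), site 16 (C→T, transition), site 17 (C→T, transition).
Of the 3 differences, 2 transitions and 1 transversion over 22 sites: P = 2/22 = 0.090909, Q = 1/22 = 0.045455.
d = −0.5·ln(0.772727) − 0.25·ln(0.909090) = −0.5·(-0.257829) − 0.25·(-0.095311) = 0.1527.

0.1527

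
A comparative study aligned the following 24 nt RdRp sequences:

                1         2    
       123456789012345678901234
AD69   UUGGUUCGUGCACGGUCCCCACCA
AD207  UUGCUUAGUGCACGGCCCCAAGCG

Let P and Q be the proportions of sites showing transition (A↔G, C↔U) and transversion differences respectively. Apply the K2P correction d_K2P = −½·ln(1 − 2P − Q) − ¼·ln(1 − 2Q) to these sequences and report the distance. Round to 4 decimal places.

The sequences differ at positions 4 (G/C, transversion), 7 (C/A, transversion), 16 (U/C, transition), 20 (C/A, transversion), 22 (C/G, transversion), 24 (A/G, transition).
Of the 6 differences, 2 transitions and 4 transversions over 24 sites: P = 2/24 = 0.083333, Q = 4/24 = 0.166667.
d = −0.5·ln(0.666667) − 0.25·ln(0.666666) = −0.5·(-0.405465) − 0.25·(-0.405466) = 0.3041.

0.3041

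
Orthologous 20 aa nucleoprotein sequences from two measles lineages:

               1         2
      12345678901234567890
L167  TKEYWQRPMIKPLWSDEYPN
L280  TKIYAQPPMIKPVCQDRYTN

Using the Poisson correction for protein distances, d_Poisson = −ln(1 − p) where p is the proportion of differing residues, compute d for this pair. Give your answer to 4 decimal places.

Mismatches occur at site 3 (E↔I), site 5 (W↔A), site 7 (R↔P), site 13 (L↔V), site 14 (W↔C), site 15 (S↔Q), site 17 (E↔R), site 19 (P↔T).
p = 8/20 = 0.400000.
d = −ln(1 − 0.400000) = −ln(0.600000) = 0.5108.

0.5108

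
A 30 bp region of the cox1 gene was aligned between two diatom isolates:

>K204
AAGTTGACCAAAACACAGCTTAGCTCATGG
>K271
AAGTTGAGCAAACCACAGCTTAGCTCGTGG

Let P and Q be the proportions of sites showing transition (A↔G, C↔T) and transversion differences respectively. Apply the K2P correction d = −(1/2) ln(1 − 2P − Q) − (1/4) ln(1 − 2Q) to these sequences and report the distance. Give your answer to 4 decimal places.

0.1073

Mismatches occur at site 8 (C↔G, transversion), site 13 (A↔C, transversion), site 27 (A↔G, transition).
Of the 3 differences, 1 transition and 2 transversions over 30 sites: P = 1/30 = 0.033333, Q = 2/30 = 0.066667.
d = −0.5·ln(0.866667) − 0.25·ln(0.866666) = −0.5·(-0.143100) − 0.25·(-0.143102) = 0.1073.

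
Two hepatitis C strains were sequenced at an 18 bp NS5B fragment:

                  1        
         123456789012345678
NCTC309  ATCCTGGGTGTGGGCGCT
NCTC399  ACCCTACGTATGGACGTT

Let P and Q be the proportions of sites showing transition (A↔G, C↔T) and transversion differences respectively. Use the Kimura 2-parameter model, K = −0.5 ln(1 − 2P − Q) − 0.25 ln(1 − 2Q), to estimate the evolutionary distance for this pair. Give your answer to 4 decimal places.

Differing sites — 2:T/C (Ti); 6:G/A (Ti); 7:G/C (Tv); 10:G/A (Ti); 14:G/A (Ti); 17:C/T (Ti).
Of the 6 differences, 5 transitions and 1 transversion over 18 sites: P = 5/18 = 0.277778, Q = 1/18 = 0.055556.
d = −0.5·ln(0.388888) − 0.25·ln(0.888888) = −0.5·(-0.944464) − 0.25·(-0.117784) = 0.5017.

0.5017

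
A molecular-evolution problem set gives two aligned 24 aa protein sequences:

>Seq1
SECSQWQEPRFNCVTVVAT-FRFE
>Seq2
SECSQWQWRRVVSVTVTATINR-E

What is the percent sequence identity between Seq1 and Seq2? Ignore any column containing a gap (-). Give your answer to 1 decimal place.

68.2%

Excluding the 2 gap columns leaves 22 comparable sites.
Differing sites — 8:E/W; 9:P/R; 11:F/V; 12:N/V; 13:C/S; 17:V/T; 21:F/N.
15 of the 22 comparable sites match, so the percent identity is 15/22 × 100 = 68.2%.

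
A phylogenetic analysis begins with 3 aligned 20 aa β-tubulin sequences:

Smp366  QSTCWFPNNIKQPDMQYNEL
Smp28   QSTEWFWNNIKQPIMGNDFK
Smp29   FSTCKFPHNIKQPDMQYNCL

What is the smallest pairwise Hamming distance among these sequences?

Pairwise Hamming distances:
  Smp366 vs Smp28: 8
  Smp366 vs Smp29: 4
  Smp28 vs Smp29: 11
The smallest is 4, between Smp366 and Smp29.

4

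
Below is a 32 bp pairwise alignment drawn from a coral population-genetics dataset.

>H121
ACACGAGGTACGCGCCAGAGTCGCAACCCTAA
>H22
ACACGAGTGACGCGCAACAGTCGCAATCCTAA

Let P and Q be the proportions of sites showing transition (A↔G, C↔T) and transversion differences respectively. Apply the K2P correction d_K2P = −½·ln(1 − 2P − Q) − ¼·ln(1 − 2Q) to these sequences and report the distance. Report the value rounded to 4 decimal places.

0.1757

Mismatches occur at site 8 (G→T, transversion), site 9 (T→G, transversion), site 16 (C→A, transversion), site 18 (G→C, transversion), site 27 (C→T, transition).
Of the 5 differences, 1 transition and 4 transversions over 32 sites: P = 1/32 = 0.031250, Q = 4/32 = 0.125000.
d = −0.5·ln(0.812500) − 0.25·ln(0.750000) = −0.5·(-0.207639) − 0.25·(-0.287682) = 0.1757.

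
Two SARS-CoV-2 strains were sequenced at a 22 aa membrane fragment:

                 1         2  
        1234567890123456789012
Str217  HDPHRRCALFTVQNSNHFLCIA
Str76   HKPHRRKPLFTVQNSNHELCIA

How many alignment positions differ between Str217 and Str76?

4

Differing sites — 2:D/K; 7:C/K; 8:A/P; 18:F/E.
That gives 4 mismatches out of 22 aligned sites, so the Hamming distance is 4.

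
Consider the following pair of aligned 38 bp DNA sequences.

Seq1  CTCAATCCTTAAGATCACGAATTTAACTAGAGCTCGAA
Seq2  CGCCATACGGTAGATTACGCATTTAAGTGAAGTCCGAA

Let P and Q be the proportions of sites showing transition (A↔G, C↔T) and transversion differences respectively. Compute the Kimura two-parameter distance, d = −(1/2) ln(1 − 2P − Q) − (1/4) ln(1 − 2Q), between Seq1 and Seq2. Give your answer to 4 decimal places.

Mismatches occur at site 2 (T↔G, transversion), site 4 (A↔C, transversion), site 7 (C↔A, transversion), site 9 (T↔G, transversion), site 10 (T↔G, transversion), site 11 (A↔T, transversion), site 16 (C↔T, transition), site 20 (A↔C, transversion), site 27 (C↔G, transversion), site 29 (A↔G, transition), site 30 (G↔A, transition), site 33 (C↔T, transition), site 34 (T↔C, transition).
Of the 13 differences, 5 transitions and 8 transversions over 38 sites: P = 5/38 = 0.131579, Q = 8/38 = 0.210526.
d = −0.5·ln(0.526316) − 0.25·ln(0.578948) = −0.5·(-0.641853) − 0.25·(-0.546543) = 0.4576.

0.4576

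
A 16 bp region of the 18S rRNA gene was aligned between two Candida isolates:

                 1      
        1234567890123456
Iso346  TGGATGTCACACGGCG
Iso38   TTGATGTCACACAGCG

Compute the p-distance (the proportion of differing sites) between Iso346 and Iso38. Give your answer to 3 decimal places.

Differing sites — 2:G/T; 13:G/A.
There are 2 differences over 16 sites, so p = 2/16 = 0.125.

0.125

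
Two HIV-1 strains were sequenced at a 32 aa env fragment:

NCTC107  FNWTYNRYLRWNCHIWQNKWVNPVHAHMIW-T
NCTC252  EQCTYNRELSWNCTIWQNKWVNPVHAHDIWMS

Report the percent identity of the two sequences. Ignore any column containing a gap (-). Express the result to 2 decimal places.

Excluding the 1 gap column leaves 31 comparable sites.
Differing sites — 1:F/E; 2:N/Q; 3:W/C; 8:Y/E; 10:R/S; 14:H/T; 28:M/D; 32:T/S.
23 of the 31 comparable sites match, so the percent identity is 23/31 × 100 = 74.19%.

74.19%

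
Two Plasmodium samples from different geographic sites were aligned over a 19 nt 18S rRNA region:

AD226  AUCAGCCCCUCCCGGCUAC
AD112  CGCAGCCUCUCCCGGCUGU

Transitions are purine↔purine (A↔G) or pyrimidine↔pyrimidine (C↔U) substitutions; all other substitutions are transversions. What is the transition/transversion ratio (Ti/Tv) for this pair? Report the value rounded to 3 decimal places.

Differing sites — 1:A/C (Tv); 2:U/G (Tv); 8:C/U (Ti); 18:A/G (Ti); 19:C/U (Ti).
Of the 5 differences, 3 transitions and 2 transversions, so Ti/Tv = 3/2 = 1.500.

1.500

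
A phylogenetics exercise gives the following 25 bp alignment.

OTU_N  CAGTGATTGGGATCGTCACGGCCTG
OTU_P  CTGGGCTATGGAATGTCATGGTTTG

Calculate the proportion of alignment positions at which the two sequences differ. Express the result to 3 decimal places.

Mismatches occur at site 2 (A/T), site 4 (T/G), site 6 (A/C), site 8 (T/A), site 9 (G/T), site 13 (T/A), site 14 (C/T), site 19 (C/T), site 22 (C/T), site 23 (C/T).
There are 10 differences over 25 sites, so p = 10/25 = 0.400.

0.400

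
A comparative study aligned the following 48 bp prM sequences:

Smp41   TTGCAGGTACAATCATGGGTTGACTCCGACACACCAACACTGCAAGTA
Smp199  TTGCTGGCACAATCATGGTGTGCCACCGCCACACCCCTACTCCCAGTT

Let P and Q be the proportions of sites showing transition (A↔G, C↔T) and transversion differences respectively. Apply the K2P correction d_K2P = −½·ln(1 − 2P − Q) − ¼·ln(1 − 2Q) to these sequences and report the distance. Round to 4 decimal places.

Differing sites — 5:A/T (Tv); 8:T/C (Ti); 19:G/T (Tv); 20:T/G (Tv); 23:A/C (Tv); 25:T/A (Tv); 29:A/C (Tv); 36:A/C (Tv); 37:A/C (Tv); 38:C/T (Ti); 42:G/C (Tv); 44:A/C (Tv); 48:A/T (Tv).
Of the 13 differences, 2 transitions and 11 transversions over 48 sites: P = 2/48 = 0.041667, Q = 11/48 = 0.229167.
d = −0.5·ln(0.687499) − 0.25·ln(0.541666) = −0.5·(-0.374695) − 0.25·(-0.613106) = 0.3406.

0.3406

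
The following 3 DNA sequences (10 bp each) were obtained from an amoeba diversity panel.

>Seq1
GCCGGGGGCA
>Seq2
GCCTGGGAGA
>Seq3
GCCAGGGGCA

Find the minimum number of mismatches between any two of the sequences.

1

Pairwise Hamming distances:
  Seq1 vs Seq2: 3
  Seq1 vs Seq3: 1
  Seq2 vs Seq3: 3
The smallest is 1, between Seq1 and Seq3.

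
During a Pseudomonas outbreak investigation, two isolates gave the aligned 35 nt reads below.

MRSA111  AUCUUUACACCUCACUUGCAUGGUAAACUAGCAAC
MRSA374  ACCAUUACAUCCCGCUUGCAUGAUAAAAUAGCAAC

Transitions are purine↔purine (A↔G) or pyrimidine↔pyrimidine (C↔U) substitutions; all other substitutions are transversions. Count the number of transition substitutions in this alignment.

5

Mismatches occur at site 2 (U→C, transition), site 4 (U→A, transversion), site 10 (C→U, transition), site 12 (U→C, transition), site 14 (A→G, transition), site 23 (G→A, transition), site 28 (C→A, transversion).
Of the 7 differences, 5 transitions and 2 transversions, so the answer is 5.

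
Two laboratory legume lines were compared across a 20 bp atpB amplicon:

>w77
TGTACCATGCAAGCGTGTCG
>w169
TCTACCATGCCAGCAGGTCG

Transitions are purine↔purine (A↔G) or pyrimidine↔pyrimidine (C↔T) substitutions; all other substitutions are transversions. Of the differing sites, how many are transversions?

Differing sites — 2:G/C (Tv); 11:A/C (Tv); 15:G/A (Ti); 16:T/G (Tv).
Of the 4 differences, 1 transition and 3 transversions, so the answer is 3.

3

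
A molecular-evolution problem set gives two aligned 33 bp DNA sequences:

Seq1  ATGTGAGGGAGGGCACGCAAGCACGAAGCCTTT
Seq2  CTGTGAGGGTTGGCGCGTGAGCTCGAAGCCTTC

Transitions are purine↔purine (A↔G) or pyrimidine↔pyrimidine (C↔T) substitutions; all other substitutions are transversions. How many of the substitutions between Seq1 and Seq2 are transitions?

4

Mismatches occur at site 1 (A/C, transversion), site 10 (A/T, transversion), site 11 (G/T, transversion), site 15 (A/G, transition), site 18 (C/T, transition), site 19 (A/G, transition), site 23 (A/T, transversion), site 33 (T/C, transition).
Of the 8 differences, 4 transitions and 4 transversions, so the answer is 4.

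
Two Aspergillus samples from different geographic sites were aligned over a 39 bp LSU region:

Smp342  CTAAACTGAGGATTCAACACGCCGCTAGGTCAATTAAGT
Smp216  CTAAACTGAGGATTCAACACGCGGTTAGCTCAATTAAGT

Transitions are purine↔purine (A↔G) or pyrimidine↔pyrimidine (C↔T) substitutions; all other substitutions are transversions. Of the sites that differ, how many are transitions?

Differing sites — 23:C/G (Tv); 25:C/T (Ti); 29:G/C (Tv).
Of the 3 differences, 1 transition and 2 transversions, so the answer is 1.

1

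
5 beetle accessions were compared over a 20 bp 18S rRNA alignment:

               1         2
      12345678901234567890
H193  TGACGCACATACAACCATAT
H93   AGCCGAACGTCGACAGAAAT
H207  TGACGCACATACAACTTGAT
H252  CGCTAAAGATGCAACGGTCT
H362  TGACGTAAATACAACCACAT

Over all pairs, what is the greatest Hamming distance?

12

Pairwise Hamming distances:
  H193 vs H93: 10
  H193 vs H207: 3
  H193 vs H252: 10
  H193 vs H362: 3
  H93 vs H207: 11
  H93 vs H252: 12
  H93 vs H362: 11
  H207 vs H252: 11
  H207 vs H362: 5
  H252 vs H362: 11
The largest is 12, between H93 and H252.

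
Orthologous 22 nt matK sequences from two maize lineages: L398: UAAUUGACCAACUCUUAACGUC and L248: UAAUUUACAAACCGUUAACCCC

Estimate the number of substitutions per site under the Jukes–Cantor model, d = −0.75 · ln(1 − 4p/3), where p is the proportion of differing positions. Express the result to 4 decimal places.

The sequences differ at positions 6 (G/U), 9 (C/A), 13 (U/C), 14 (C/G), 20 (G/C), 21 (U/C).
p = 6/22 = 0.272727.
d = −0.75 · ln(1 − (4/3)·0.272727) = −0.75 · ln(0.636364) = −0.75 · (-0.451985) = 0.3390.

0.3390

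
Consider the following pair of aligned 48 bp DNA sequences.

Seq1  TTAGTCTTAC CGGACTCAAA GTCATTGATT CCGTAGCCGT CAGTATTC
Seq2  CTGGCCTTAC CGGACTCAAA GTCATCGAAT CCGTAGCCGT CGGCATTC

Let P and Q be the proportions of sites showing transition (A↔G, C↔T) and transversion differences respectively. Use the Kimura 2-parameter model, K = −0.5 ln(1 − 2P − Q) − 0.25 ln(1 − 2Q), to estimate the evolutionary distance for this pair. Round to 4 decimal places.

0.1686

Mismatches occur at site 1 (T→C, transition), site 3 (A→G, transition), site 5 (T→C, transition), site 26 (T→C, transition), site 29 (T→A, transversion), site 42 (A→G, transition), site 44 (T→C, transition).
Of the 7 differences, 6 transitions and 1 transversion over 48 sites: P = 6/48 = 0.125000, Q = 1/48 = 0.020833.
d = −0.5·ln(0.729167) − 0.25·ln(0.958334) = −0.5·(-0.315852) − 0.25·(-0.042559) = 0.1686.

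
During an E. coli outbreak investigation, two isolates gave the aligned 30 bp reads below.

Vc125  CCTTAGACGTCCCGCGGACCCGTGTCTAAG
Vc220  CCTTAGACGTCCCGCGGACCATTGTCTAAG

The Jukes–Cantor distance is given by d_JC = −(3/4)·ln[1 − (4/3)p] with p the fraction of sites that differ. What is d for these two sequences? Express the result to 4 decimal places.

0.0698

The sequences differ at positions 21 (C/A), 22 (G/T).
p = 2/30 = 0.066667.
d = −0.75 · ln(1 − (4/3)·0.066667) = −0.75 · ln(0.911111) = −0.75 · (-0.093091) = 0.0698.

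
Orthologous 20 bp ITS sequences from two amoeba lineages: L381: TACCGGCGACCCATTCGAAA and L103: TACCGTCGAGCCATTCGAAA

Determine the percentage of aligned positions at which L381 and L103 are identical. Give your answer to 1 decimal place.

Differing sites — 6:G/T; 10:C/G.
18 of the 20 sites match, so the percent identity is 18/20 × 100 = 90.0%.

90.0%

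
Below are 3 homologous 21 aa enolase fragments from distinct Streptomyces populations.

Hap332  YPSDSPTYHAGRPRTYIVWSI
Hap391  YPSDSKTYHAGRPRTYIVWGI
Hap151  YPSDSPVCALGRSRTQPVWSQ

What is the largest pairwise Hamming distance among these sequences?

Pairwise Hamming distances:
  Hap332 vs Hap391: 2
  Hap332 vs Hap151: 8
  Hap391 vs Hap151: 10
The largest is 10, between Hap391 and Hap151.

10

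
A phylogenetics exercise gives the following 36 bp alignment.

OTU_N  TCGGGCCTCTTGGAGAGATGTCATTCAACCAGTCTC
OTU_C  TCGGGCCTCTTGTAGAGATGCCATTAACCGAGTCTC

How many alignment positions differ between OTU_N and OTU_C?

5

The sequences differ at positions 13 (G/T), 21 (T/C), 26 (C/A), 28 (A/C), 30 (C/G).
That gives 5 mismatches out of 36 aligned sites, so the Hamming distance is 5.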